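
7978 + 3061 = 11039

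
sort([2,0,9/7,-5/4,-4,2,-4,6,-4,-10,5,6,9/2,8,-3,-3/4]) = [-10,-4,-4,-4,-3,-5/4,-3/4,0,9/7,2,2,9/2,5,6,6,8]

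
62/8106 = 31/4053 ≈ 0.00765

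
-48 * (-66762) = 3204576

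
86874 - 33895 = 52979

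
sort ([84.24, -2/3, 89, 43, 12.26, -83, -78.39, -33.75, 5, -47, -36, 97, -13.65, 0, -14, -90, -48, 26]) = [-90, -83, -78.39, -48, -47, -36, -33.75, -14, -13.65, -2/3, 0, 5, 12.26, 26, 43, 84.24, 89, 97]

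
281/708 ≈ 0.397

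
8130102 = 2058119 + 6071983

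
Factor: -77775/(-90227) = 3^1 * 5^2 * 17^1 * 61^1 * 90227^(-1)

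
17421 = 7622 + 9799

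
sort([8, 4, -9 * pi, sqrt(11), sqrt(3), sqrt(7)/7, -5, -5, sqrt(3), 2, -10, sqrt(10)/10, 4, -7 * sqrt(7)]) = [-9 * pi, -7 * sqrt(7), -10, -5, -5, sqrt(10)/10, sqrt(7)/7, sqrt(3), sqrt(3), 2, sqrt(11), 4, 4, 8]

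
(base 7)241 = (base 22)5h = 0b1111111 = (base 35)3m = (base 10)127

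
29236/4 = 7309 = 7309.00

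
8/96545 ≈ 0.0000829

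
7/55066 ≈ 0.000127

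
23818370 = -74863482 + 98681852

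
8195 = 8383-188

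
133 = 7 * 19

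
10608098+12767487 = 23375585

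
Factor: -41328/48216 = -1 * 2^1 * 3^1 * 7^(-1) = -6/7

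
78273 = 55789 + 22484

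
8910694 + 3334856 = 12245550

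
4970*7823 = 38880310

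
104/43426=52/21713≈0.00239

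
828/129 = 276/43 ≈ 6.42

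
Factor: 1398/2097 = 2^1*3^(-1) = 2/3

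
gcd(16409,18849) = 61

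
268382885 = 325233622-56850737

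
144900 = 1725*84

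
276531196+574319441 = 850850637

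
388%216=172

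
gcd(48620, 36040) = 340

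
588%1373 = 588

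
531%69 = 48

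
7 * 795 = 5565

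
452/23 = 19 + 15/23 ≈ 19.65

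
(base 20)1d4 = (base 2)1010011000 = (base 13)3c1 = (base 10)664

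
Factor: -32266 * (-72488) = 2^4 * 13^2 * 17^2 * 41^1 * 73^1 = 2338897808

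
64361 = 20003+44358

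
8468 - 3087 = 5381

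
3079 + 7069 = 10148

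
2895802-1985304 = 910498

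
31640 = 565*56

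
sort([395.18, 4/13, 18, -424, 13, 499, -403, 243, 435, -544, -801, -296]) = [-801, -544, -424, -403, -296, 4/13, 13, 18, 243, 395.18, 435, 499]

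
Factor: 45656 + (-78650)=-1*2^1*3^3*13^1*47^1=-32994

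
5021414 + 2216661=7238075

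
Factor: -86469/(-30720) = 2^(-11) * 5^(-1) * 19^1 * 37^1 * 41^1 = 28823/10240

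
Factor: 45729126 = 2^1*3^2*907^1*2801^1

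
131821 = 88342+43479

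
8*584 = 4672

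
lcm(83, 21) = 1743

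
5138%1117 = 670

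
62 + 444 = 506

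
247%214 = 33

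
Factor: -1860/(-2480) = 2^(-2)*3^1 = 3/4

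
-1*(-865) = 865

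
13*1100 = 14300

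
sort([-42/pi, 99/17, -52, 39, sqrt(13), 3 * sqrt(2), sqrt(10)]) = [-52, -42/pi, sqrt(10), sqrt(13), 3 * sqrt(2), 99/17, 39]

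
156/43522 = 78/21761 ≈ 0.00358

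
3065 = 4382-1317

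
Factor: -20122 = -1*2^1*10061^1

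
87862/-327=-268-226/327 ≈ -268.69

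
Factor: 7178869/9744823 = 11^(-1) * 885893^(-1) * 7178869^1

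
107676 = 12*8973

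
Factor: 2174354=2^1*7^1*13^2*919^1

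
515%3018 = 515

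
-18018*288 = -5189184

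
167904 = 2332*72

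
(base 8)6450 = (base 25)59i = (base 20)888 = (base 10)3368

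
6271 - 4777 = 1494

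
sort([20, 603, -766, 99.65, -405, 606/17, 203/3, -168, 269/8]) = [-766, -405, -168, 20, 269/8, 606/17, 203/3, 99.65, 603]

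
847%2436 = 847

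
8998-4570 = 4428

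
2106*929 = 1956474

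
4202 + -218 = 3984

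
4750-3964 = 786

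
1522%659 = 204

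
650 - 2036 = -1386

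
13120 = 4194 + 8926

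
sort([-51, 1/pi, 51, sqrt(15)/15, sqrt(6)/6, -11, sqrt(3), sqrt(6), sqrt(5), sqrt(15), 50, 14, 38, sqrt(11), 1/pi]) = [-51, -11, sqrt(15)/15, 1/pi, 1/pi, sqrt(6)/6, sqrt(3), sqrt(5), sqrt(6), sqrt(11), sqrt(15), 14, 38, 50, 51]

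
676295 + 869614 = 1545909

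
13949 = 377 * 37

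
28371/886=32 + 19/886 ≈ 32.02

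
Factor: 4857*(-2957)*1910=-1*2^1*3^1*5^1*191^1*1619^1*2957^1=-27431704590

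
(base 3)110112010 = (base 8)21651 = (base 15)2a89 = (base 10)9129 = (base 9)13463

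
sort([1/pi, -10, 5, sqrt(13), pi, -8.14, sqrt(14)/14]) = [-10, -8.14, sqrt(14)/14, 1/pi, pi, sqrt(13), 5]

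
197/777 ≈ 0.254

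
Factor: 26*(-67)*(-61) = 2^1*13^1*61^1*67^1 = 106262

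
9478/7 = 1354 = 1354.00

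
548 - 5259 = -4711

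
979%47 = 39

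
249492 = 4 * 62373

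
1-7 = -6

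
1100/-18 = -550/9 ≈ -61.11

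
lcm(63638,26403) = 2481882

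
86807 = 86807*1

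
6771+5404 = 12175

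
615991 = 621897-5906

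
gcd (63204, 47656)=92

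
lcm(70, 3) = 210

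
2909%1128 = 653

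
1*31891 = 31891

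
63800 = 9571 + 54229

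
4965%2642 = 2323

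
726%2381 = 726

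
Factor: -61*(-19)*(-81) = -1*3^4*19^1*61^1 = -93879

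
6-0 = 6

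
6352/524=12 + 16/131 ≈ 12.12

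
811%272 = 267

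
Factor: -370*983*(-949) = 2^1*5^1*13^1*37^1*73^1*983^1 = 345160790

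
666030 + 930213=1596243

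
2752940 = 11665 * 236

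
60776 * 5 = 303880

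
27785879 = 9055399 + 18730480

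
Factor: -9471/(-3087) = 3^(-1)*7^(-2)*11^1*41^1 = 451/147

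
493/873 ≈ 0.565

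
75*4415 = 331125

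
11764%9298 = 2466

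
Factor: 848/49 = 2^4 * 7^(-2) * 53^1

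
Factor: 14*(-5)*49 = -1*2^1*5^1*7^3 = -3430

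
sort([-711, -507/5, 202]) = [-711, -507/5, 202]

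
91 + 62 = 153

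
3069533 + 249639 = 3319172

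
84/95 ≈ 0.884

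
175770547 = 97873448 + 77897099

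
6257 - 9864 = -3607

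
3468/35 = 99 + 3/35 ≈ 99.09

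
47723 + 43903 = 91626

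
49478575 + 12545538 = 62024113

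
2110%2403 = 2110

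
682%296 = 90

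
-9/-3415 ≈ 0.00264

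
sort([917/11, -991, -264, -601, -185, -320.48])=[-991, -601, -320.48, -264, -185, 917/11]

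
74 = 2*37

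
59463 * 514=30563982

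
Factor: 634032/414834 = 2^3*3^1*7^(-1)*37^1*83^(-1) = 888/581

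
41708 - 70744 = -29036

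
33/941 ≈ 0.0351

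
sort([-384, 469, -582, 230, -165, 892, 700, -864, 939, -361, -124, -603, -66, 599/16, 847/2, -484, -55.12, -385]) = [-864, -603, -582, -484, -385, -384, -361, -165, -124, -66, -55.12, 599/16, 230, 847/2, 469, 700, 892, 939]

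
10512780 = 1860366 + 8652414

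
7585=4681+2904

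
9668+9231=18899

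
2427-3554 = -1127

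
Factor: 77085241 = 77085241^1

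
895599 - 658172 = 237427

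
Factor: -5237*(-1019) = 1019^1*5237^1 = 5336503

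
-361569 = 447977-809546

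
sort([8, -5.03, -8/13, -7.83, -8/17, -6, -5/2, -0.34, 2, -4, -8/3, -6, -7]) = [-7.83, -7, -6, -6, -5.03, -4, -8/3, -5/2, -8/13, -8/17, -0.34, 2, 8]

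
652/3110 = 326/1555 ≈ 0.210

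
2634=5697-3063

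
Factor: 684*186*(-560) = -1*2^7*3^3*5^1*7^1*19^1*31^1 = -71245440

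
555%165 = 60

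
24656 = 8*3082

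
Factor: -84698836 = -1*2^2*131^1*161639^1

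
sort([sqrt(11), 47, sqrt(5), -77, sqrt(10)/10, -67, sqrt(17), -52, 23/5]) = [-77, -67, -52, sqrt(10)/10, sqrt(5), sqrt(11), sqrt(17), 23/5, 47]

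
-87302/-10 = 43651/5 = 8730.20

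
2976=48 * 62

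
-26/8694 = -13/4347 ≈ -0.00299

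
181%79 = 23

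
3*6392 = 19176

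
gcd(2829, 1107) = 123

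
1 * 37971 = 37971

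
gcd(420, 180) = 60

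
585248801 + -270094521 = 315154280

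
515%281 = 234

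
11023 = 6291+4732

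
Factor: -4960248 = -1 * 2^3 * 3^1 * 31^1 * 59^1 * 113^1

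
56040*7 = 392280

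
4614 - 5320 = -706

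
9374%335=329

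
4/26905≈0.000149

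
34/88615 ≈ 0.000384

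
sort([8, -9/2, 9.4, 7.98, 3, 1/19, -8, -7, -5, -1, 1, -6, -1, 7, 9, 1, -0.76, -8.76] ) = [-8.76, -8, -7, -6, -5, -9/2, -1, -1, -0.76, 1/19, 1, 1, 3, 7, 7.98, 8, 9, 9.4] 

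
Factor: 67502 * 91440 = 2^5 * 3^2 * 5^1 * 127^1 * 33751^1 = 6172382880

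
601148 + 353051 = 954199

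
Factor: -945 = -1*3^3*5^1*7^1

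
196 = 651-455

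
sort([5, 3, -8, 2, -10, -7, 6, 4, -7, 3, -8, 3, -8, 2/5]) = [-10, -8, -8, -8, -7, -7, 2/5, 2, 3, 3, 3, 4, 5, 6]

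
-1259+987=-272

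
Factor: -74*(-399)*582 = 2^2*3^2*7^1*19^1*37^1*97^1 = 17184132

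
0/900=0=0.00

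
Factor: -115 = -1 * 5^1 * 23^1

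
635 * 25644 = 16283940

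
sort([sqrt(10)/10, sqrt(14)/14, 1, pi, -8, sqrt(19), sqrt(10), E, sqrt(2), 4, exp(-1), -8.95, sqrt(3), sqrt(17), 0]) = [-8.95, -8, 0, sqrt(14)/14, sqrt(10)/10, exp(-1), 1, sqrt(2), sqrt(3), E, pi, sqrt(10), 4, sqrt(17), sqrt(19)]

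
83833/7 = 11976 + 1/7 ≈ 11976.14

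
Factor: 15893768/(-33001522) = -1*2^2*11^1*17^(-1)*179^1*1009^1*970633^(-1) = -7946884/16500761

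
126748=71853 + 54895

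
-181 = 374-555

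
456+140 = 596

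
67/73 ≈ 0.918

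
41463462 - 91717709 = -50254247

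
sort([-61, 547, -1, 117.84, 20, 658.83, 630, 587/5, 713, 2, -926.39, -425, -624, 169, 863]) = [-926.39, -624, -425, -61, -1, 2, 20, 587/5, 117.84, 169, 547, 630, 658.83, 713, 863]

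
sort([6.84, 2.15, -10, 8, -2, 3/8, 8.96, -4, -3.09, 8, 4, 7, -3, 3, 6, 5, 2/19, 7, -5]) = [-10, -5, -4, -3.09, -3, -2, 2/19, 3/8, 2.15, 3, 4, 5, 6, 6.84, 7, 7, 8, 8, 8.96]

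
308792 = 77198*4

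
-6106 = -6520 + 414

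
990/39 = 25 + 5/13 ≈ 25.38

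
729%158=97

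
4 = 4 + 0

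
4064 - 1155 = 2909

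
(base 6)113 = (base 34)1b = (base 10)45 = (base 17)2b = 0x2d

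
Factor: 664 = 2^3*83^1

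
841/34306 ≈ 0.0245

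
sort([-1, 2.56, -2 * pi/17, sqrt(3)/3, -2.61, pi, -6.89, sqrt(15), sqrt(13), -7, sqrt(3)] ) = [-7, -6.89, -2.61, -1, -2 * pi/17, sqrt(3)/3, sqrt(3), 2.56, pi, sqrt(13), sqrt(15)] 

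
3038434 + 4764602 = 7803036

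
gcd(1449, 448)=7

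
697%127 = 62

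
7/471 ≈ 0.0149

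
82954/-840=-41477/420≈-98.75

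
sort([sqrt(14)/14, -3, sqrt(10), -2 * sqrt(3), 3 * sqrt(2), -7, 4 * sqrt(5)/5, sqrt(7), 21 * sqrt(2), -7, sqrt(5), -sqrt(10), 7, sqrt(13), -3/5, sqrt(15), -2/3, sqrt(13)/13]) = [-7, -7, -2 * sqrt(3), -sqrt(10), -3, -2/3, -3/5, sqrt(14)/14, sqrt(13)/13, 4 * sqrt(5)/5, sqrt(5), sqrt(7), sqrt(10), sqrt(13), sqrt(15), 3 * sqrt(2), 7, 21 * sqrt(2)]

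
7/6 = 1 + 1/6 ≈ 1.17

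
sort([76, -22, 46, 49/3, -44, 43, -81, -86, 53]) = [-86, -81, -44, -22, 49/3, 43, 46, 53, 76]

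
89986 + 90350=180336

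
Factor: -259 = -1 * 7^1 * 37^1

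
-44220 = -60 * 737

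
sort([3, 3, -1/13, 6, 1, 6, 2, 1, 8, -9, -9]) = [-9, -9, -1/13, 1, 1, 2, 3, 3, 6, 6, 8]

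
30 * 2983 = 89490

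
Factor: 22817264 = 2^4 * 17^1 * 149^1 * 563^1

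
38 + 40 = 78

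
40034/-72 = -556 - 1/36 ≈ -556.03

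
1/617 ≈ 0.00162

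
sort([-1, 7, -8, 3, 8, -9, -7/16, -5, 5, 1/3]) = [-9, -8, -5, -1, -7/16, 1/3, 3, 5, 7, 8]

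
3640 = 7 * 520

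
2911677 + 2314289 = 5225966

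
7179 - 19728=-12549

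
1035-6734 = -5699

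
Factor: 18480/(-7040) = -1 * 2^(-3) * 3^1 * 7^1 = -21/8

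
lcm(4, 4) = 4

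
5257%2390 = 477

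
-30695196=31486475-62181671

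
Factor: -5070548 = -1 * 2^2 * 7^1 * 47^1 * 3853^1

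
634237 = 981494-347257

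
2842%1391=60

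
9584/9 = 1064 + 8/9 ≈ 1064.89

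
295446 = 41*7206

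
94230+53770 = 148000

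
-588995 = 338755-927750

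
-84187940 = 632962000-717149940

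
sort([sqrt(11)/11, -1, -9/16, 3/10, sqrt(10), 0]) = [-1, -9/16, 0, 3/10, sqrt(11)/11, sqrt(10)]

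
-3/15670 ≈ -0.000191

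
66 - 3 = 63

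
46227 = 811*57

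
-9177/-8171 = 1+1006/8171 ≈ 1.12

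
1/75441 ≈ 0.0000133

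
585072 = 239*2448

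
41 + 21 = 62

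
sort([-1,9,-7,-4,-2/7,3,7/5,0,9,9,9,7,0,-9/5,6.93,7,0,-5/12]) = [-7,-4,-9/5,-1,-5/12,-2/7,0,0,0,7/5,3,6.93,7,7,9,9,9,9]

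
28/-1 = -28 = -28.00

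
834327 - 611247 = 223080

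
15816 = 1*15816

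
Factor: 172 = 2^2 * 43^1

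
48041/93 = 516 + 53/93 ≈ 516.57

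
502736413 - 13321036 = 489415377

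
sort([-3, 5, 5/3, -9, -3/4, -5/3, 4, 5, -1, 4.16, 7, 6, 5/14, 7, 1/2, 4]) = [-9, -3, -5/3, -1, -3/4, 5/14, 1/2, 5/3, 4, 4, 4.16, 5, 5, 6, 7, 7]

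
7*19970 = 139790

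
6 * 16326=97956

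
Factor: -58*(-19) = 2^1*19^1*29^1 = 1102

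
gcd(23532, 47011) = 53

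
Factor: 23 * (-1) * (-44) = 2^2 * 11^1 * 23^1 = 1012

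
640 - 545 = 95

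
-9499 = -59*161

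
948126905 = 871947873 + 76179032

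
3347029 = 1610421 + 1736608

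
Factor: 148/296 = 2^(-1) = 1/2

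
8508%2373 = 1389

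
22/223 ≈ 0.0987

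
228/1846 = 114/923 ≈ 0.124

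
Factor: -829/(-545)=5^(-1)*109^(-1)*829^1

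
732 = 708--24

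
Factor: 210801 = 3^1*29^1*2423^1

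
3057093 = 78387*39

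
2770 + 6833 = 9603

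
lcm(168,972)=13608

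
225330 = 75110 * 3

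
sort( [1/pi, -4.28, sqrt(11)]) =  [-4.28, 1/pi, sqrt(11)]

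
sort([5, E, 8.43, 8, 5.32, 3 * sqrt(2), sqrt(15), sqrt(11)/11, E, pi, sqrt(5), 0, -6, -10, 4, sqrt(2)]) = [-10, -6, 0, sqrt(11)/11, sqrt(2), sqrt(5), E, E, pi, sqrt(15), 4, 3 * sqrt(2), 5, 5.32, 8, 8.43]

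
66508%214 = 168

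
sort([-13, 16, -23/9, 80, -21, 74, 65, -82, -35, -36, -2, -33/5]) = [-82, -36, -35, -21, -13, -33/5, -23/9, -2, 16, 65, 74, 80]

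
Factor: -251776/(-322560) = 2^(-3)*3^(-2)*5^(-1)*281^1 = 281/360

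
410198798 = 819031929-408833131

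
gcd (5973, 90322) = 1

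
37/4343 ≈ 0.00852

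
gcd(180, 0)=180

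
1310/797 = 1 + 513/797 ≈ 1.64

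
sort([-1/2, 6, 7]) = [-1/2, 6, 7]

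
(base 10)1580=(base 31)1ju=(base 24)2hk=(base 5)22310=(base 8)3054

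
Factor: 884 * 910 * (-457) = -1 * 2^3 * 5^1 * 7^1 * 13^2 * 17^1 * 457^1 = -367629080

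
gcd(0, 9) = 9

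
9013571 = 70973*127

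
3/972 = 1/324≈0.00309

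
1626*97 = 157722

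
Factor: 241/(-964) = -1*2^(-2) = -1/4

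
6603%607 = 533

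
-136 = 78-214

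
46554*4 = 186216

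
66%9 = 3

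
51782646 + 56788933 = 108571579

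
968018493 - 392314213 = 575704280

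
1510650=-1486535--2997185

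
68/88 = 17/22 ≈ 0.773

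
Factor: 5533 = 11^1*503^1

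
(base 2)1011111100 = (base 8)1374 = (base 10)764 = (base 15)35e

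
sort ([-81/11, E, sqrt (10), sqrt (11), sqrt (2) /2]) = [-81/11, sqrt (2) /2, E, sqrt (10), sqrt (11)]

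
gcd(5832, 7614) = 162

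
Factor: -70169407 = -1 * 7^1 * 11^1 * 911291^1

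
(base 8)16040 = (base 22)ej6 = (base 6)53200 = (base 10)7200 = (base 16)1c20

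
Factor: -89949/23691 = -1*53^(-1)*149^(-1)*29983^1 = -29983/7897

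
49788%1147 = 467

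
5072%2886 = 2186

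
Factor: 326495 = 5^1*13^1*5023^1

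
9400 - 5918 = 3482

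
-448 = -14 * 32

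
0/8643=0=0.00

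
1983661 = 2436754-453093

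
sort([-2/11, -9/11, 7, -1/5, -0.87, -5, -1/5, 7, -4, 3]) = [-5, -4, -0.87, -9/11, -1/5, -1/5, -2/11, 3, 7, 7]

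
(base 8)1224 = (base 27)oc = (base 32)kk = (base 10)660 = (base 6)3020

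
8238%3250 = 1738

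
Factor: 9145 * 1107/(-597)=-1 * 3^2 * 5^1 * 31^1 * 41^1 * 59^1 * 199^(-1)=-3374505/199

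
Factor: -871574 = -1*2^1*11^1*173^1*229^1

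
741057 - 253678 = 487379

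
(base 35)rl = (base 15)446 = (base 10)966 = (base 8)1706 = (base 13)594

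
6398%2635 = 1128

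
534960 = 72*7430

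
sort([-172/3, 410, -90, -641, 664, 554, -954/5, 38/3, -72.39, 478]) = [-641, -954/5, -90, -72.39, -172/3, 38/3, 410, 478, 554, 664]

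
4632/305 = 15 + 57/305 ≈ 15.19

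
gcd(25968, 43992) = 24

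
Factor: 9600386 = 2^1*4800193^1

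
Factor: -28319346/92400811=-1*2^1*3^2*11^1*157^1*911^1*1409^(-1)*65579^(-1)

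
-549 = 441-990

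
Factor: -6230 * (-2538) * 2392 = 2^5 * 3^3 * 5^1 * 7^1 * 13^1 * 23^1 * 47^1 * 89^1 = 37821682080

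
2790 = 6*465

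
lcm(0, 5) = 0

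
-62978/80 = -31489/40 ≈ -787.23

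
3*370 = 1110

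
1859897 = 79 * 23543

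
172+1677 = 1849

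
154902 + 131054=285956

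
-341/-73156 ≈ 0.00466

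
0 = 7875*0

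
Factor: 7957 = 73^1*109^1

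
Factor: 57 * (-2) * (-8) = 2^4 * 3^1 * 19^1 = 912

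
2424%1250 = 1174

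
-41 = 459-500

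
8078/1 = 8078 = 8078.00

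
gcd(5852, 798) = 266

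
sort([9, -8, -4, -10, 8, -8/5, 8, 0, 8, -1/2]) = [-10, -8, -4, -8/5, -1/2, 0, 8, 8, 8, 9]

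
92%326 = 92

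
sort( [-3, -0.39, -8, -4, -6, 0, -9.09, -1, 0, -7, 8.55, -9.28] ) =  [-9.28, -9.09, -8, -7, -6, -4, -3, -1, -0.39, 0, 0, 8.55] 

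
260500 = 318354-57854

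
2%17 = 2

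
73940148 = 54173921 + 19766227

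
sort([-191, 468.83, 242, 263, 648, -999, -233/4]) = [-999, -191, -233/4, 242, 263, 468.83, 648]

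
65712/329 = 199 + 241/329 ≈ 199.73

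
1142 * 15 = 17130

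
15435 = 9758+5677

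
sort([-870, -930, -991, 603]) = [-991, -930, -870, 603]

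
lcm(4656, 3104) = 9312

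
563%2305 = 563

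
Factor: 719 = 719^1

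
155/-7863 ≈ -0.0197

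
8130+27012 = 35142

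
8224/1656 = 1028/207 ≈ 4.97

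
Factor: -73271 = -1 * 11^1 * 6661^1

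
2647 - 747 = 1900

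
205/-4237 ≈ -0.0484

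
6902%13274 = 6902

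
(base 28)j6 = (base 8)1032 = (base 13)325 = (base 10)538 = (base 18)1bg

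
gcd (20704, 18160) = 16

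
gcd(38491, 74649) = 1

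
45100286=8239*5474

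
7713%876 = 705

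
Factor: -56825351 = -1*11^2*469631^1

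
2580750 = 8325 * 310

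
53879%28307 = 25572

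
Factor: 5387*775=5^2*31^1*5387^1=4174925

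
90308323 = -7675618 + 97983941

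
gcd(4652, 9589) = 1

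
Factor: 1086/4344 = 2^(-2) = 1/4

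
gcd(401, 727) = 1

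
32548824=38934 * 836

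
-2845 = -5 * 569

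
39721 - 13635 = 26086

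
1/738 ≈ 0.00136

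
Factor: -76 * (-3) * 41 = 2^2 * 3^1 * 19^1 * 41^1 = 9348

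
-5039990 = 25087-5065077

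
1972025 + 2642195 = 4614220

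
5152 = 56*92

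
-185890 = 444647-630537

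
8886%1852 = 1478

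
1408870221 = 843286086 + 565584135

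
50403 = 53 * 951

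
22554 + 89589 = 112143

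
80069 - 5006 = 75063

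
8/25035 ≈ 0.000320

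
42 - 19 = 23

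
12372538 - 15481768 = -3109230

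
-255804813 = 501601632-757406445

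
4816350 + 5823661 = 10640011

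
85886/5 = 17177 + 1/5 = 17177.20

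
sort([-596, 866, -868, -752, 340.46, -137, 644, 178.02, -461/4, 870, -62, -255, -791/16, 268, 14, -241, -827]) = [-868, -827, -752, -596, -255, -241, -137, -461/4, -62, -791/16, 14, 178.02, 268, 340.46, 644, 866, 870]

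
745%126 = 115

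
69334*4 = 277336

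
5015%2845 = 2170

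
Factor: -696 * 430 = -1 * 2^4 * 3^1 * 5^1 * 29^1 * 43^1 = -299280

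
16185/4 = 4046 + 1/4 = 4046.25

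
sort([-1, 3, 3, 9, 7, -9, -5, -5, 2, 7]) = [-9, -5, -5, -1, 2, 3, 3, 7, 7, 9]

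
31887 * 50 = 1594350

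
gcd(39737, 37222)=503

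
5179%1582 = 433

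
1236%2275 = 1236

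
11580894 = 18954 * 611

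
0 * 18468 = 0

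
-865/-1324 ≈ 0.653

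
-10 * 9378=-93780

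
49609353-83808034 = -34198681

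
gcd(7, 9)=1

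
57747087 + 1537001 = 59284088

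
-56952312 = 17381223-74333535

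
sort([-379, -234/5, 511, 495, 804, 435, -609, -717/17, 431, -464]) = [-609, -464, -379, -234/5, -717/17, 431, 435, 495, 511, 804]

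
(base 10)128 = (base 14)92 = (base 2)10000000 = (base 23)5d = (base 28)4g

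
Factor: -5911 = -1 * 23^1 * 257^1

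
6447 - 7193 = -746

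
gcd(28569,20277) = 3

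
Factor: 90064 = 2^4*13^1*433^1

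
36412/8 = 9103/2 = 4551.50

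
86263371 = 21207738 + 65055633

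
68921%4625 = 4171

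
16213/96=168 + 85/96 ≈ 168.89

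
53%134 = 53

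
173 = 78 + 95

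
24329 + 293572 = 317901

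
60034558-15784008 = 44250550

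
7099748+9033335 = 16133083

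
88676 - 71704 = 16972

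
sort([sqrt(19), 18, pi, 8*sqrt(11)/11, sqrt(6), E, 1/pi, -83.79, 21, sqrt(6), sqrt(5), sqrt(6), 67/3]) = [-83.79, 1/pi, sqrt(5), 8*sqrt(11)/11, sqrt(6), sqrt(6), sqrt(6), E, pi, sqrt(19), 18, 21, 67/3]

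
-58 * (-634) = 36772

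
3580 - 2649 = 931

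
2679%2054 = 625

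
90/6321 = 30/2107 ≈ 0.0142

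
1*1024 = 1024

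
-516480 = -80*6456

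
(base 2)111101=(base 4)331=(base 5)221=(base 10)61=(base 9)67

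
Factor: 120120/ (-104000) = -1 * 2^ (-3) * 3^1 * 5^ (-2) * 7^1 * 11^1 = -231/200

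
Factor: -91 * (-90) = 2^1 * 3^2 * 5^1 * 7^1 * 13^1 = 8190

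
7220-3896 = 3324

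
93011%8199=2822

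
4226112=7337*576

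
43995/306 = 14665/102 ≈ 143.77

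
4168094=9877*422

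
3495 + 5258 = 8753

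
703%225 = 28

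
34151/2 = 17075+1/2 = 17075.50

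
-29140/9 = -3237 - 7/9 ≈ -3237.78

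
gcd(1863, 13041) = 1863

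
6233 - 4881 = 1352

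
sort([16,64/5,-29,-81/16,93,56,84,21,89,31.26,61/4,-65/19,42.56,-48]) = [-48,-29,-81/16,-65/19,64/5,61/4,16,21,31.26,42.56,56,84,89,93]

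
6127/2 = 3063 + 1/2 = 3063.50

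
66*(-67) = -4422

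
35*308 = 10780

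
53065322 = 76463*694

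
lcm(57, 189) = 3591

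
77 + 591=668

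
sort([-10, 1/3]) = [-10, 1/3]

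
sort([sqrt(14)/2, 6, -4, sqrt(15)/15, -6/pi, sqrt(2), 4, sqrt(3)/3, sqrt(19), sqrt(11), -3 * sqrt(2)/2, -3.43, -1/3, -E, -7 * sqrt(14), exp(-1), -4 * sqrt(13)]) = [-7 * sqrt(14), -4 * sqrt(13), -4, -3.43, -E, -3 * sqrt(2)/2, -6/pi, -1/3, sqrt(15)/15, exp(-1), sqrt(3)/3, sqrt(2), sqrt(14)/2, sqrt(11), 4, sqrt(19), 6]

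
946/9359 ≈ 0.101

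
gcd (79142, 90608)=14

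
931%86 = 71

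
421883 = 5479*77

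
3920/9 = 435 + 5/9≈435.56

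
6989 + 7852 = 14841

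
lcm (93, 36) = 1116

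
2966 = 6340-3374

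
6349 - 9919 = -3570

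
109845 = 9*12205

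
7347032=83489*88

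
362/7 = 51+5/7 ≈ 51.71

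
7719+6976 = 14695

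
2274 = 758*3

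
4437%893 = 865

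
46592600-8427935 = 38164665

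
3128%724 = 232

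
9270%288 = 54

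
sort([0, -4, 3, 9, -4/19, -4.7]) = [-4.7, -4, -4/19, 0, 3, 9]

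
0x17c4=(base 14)2308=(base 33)5jc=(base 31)6a8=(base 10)6084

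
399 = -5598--5997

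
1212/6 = 202 = 202.00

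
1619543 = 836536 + 783007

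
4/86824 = 1/21706 ≈ 0.0000461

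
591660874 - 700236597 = -108575723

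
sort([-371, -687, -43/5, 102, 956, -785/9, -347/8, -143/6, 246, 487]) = [-687, -371, -785/9, -347/8, -143/6, -43/5, 102, 246, 487, 956]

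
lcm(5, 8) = 40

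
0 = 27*0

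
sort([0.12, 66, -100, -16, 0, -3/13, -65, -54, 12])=[-100, -65, -54, -16, -3/13, 0, 0.12, 12, 66]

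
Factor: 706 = 2^1 * 353^1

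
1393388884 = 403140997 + 990247887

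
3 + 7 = 10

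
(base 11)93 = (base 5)402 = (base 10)102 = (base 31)39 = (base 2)1100110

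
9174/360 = 1529/60 ≈ 25.48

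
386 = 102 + 284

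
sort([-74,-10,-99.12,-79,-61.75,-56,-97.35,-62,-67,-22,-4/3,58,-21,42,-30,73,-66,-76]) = [-99.12,-97.35,-79,-76,-74,-67,-66,-62,-61.75,-56,-30,-22,-21,-10,-4/3,42,58,73]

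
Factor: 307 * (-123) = -1 * 3^1 * 41^1 * 307^1 = -37761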